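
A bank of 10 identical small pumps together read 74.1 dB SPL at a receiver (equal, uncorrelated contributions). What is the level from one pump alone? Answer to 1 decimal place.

10 equal incoherent sources add 10·log₁₀(10) = 10.00 dB over one source.
L_one = 74.1 − 10.00 = 64.1 dB SPL.

64.1 dB SPL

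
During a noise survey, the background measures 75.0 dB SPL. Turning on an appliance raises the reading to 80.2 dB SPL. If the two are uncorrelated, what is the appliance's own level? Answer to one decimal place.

Subtract intensities: L_src = 10·log₁₀(10^(L_total/10) − 10^(L_bg/10)).
L_src = 10·log₁₀(10^(80.2/10) − 10^(75.0/10)) = 10·log₁₀(73090000) = 78.6 dB SPL.

78.6 dB SPL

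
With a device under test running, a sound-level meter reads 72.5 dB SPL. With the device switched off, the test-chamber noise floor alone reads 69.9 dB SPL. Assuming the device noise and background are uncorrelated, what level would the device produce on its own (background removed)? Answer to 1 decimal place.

69.0 dB SPL

Subtract intensities: L_src = 10·log₁₀(10^(L_total/10) − 10^(L_bg/10)).
L_src = 10·log₁₀(10^(72.5/10) − 10^(69.9/10)) = 10·log₁₀(8010000) = 69.0 dB SPL.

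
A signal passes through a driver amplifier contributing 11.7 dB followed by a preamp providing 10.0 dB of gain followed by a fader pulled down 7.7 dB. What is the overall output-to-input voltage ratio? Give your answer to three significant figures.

5.01

Net gain = 11.7 + 10.0 + (−7.7) = 14.0 dB.
Voltage ratio = 10^(14.0/20) = 5.01.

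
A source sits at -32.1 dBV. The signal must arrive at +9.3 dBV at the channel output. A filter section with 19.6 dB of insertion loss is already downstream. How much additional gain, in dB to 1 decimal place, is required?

The required make-up gain is the shortfall in the dB sum.
G = +9.3 − (-32.1) + 19.6 = 61.0 dB.

61.0 dB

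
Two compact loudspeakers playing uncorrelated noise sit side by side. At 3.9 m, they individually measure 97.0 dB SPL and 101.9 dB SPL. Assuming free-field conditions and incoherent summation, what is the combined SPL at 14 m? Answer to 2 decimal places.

Combined at 3.9 m: 10·log₁₀(10^(97.0/10)+10^(101.9/10)) = 103.118 dB SPL.
Then apply −20·log₁₀(14/3.9) = -11.101 dB → 92.02 dB SPL.

92.02 dB SPL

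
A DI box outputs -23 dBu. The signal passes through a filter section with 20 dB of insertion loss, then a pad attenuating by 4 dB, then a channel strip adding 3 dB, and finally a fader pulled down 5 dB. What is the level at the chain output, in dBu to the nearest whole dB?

In dB, series stages simply add:
-23 − 20 − 4 + 3 − 5 = -49 dBu.

-49 dBu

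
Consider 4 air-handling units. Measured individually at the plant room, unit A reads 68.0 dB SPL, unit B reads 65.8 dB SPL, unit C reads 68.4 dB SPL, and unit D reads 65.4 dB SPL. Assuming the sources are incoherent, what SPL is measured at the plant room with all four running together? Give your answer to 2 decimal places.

73.12 dB SPL

Add the sources as powers (linear), then convert back to dB:
L_total = 10·log₁₀(10^(68.0/10) + 10^(65.8/10) + 10^(68.4/10) + 10^(65.4/10)) = 10·log₁₀(20500000) = 73.12 dB SPL.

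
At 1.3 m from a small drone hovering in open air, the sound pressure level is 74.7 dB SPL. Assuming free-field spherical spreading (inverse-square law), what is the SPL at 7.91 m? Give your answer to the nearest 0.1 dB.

59.0 dB SPL

Inverse-square spreading gives ΔL = −20·log₁₀(d₂/d₁).
ΔL = −20·log₁₀(7.91/1.3) = -15.68 dB, so L₂ = 74.7 + (-15.68) = 59.0 dB SPL.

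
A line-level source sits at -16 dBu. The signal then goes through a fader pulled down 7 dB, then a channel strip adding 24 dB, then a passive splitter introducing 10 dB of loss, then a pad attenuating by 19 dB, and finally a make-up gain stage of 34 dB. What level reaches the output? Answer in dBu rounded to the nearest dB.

+6 dBu

Cascaded gains and losses add directly in dB.
-16 − 7 + 24 − 10 − 19 + 34 = +6 dBu.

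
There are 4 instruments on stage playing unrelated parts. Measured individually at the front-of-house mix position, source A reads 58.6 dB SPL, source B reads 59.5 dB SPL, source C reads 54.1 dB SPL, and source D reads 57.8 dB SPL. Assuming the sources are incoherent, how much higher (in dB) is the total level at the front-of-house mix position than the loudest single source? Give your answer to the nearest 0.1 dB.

Uncorrelated sources add in intensity (power), not in dB.
L_total = 10·log₁₀(10^(58.6/10) + 10^(59.5/10) + 10^(54.1/10) + 10^(57.8/10)) = 63.94 dB SPL.
Excess over the loudest (59.5 dB): 63.94 − 59.5 = 4.4 dB.

4.4 dB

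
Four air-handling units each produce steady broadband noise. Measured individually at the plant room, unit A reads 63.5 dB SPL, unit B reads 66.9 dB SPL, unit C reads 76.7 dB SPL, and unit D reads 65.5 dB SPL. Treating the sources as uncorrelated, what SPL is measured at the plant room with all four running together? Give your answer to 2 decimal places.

Incoherent sources sum as intensities:
L_total = 10·log₁₀(10^(63.5/10) + 10^(66.9/10) + 10^(76.7/10) + 10^(65.5/10)) = 10·log₁₀(57460000) = 77.59 dB SPL.

77.59 dB SPL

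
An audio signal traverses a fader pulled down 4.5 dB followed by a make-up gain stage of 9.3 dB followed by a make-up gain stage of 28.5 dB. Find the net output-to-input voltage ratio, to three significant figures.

Net gain = (−4.5) + 9.3 + 28.5 = 33.3 dB.
Voltage ratio = 10^(33.3/20) = 46.2.

46.2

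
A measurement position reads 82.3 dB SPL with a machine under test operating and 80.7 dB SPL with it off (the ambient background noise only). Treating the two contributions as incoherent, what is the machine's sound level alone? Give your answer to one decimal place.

Background correction is a power subtraction:
L_src = 10·log₁₀(10^(82.3/10) − 10^(80.7/10)) = 10·log₁₀(52330000) = 77.2 dB SPL.

77.2 dB SPL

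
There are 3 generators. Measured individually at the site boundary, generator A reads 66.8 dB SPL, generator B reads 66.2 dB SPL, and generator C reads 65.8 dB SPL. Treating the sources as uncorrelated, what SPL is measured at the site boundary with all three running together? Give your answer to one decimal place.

Incoherent sources sum as intensities:
L_total = 10·log₁₀(10^(66.8/10) + 10^(66.2/10) + 10^(65.8/10)) = 10·log₁₀(12760000) = 71.1 dB SPL.

71.1 dB SPL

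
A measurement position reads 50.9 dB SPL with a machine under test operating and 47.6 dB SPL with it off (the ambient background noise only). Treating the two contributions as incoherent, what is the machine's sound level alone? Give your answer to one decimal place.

Background correction is a power subtraction:
L_src = 10·log₁₀(10^(50.9/10) − 10^(47.6/10)) = 10·log₁₀(65480) = 48.2 dB SPL.

48.2 dB SPL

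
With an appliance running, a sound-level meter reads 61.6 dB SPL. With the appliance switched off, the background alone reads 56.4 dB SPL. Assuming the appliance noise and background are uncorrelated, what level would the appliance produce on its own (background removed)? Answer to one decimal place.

60.0 dB SPL

Background correction is a power subtraction:
L_src = 10·log₁₀(10^(61.6/10) − 10^(56.4/10)) = 10·log₁₀(1009000) = 60.0 dB SPL.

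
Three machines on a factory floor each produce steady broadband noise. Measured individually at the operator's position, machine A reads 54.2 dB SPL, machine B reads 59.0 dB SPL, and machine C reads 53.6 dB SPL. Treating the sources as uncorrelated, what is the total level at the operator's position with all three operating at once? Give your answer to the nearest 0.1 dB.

Incoherent sources sum as intensities:
L_total = 10·log₁₀(10^(54.2/10) + 10^(59.0/10) + 10^(53.6/10)) = 10·log₁₀(1286000) = 61.1 dB SPL.

61.1 dB SPL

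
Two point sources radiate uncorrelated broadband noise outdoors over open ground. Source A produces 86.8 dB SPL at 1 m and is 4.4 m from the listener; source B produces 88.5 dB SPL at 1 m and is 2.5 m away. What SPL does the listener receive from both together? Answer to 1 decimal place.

81.4 dB SPL

At the listener: L_A = 86.8 − 20·log₁₀(4.4) = 73.93 dB; L_B = 88.5 − 20·log₁₀(2.5) = 80.54 dB.
Combined: 10·log₁₀(10^(73.93/10)+10^(80.54/10)) = 81.4 dB SPL.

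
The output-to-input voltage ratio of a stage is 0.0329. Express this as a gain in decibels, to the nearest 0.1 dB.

Voltage is an amplitude quantity, so gain = 20·log₁₀(V_out/V_in).
20·log₁₀(0.0329) = -29.7 dB.

-29.7 dB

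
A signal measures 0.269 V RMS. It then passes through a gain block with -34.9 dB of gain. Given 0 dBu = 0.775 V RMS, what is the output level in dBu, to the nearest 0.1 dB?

-44.1 dBu

Input level: 20·log₁₀(0.269/0.775) = -9.19 dBu.
Output: -9.19 − 34.9 = -44.1 dBu.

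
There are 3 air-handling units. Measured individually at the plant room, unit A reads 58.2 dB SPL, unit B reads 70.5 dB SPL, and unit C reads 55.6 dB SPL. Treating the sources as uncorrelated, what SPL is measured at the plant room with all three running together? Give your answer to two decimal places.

Incoherent sources sum as intensities:
L_total = 10·log₁₀(10^(58.2/10) + 10^(70.5/10) + 10^(55.6/10)) = 10·log₁₀(12240000) = 70.88 dB SPL.

70.88 dB SPL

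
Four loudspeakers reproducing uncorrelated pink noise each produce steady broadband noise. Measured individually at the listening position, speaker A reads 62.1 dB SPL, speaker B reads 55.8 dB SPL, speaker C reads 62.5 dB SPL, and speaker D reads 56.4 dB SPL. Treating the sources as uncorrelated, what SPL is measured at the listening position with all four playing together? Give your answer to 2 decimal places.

66.25 dB SPL

Incoherent sources sum as intensities:
L_total = 10·log₁₀(10^(62.1/10) + 10^(55.8/10) + 10^(62.5/10) + 10^(56.4/10)) = 10·log₁₀(4217000) = 66.25 dB SPL.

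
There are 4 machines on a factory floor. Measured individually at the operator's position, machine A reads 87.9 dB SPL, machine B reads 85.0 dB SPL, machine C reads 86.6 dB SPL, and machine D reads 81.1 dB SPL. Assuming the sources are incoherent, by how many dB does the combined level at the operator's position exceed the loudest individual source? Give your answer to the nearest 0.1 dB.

3.9 dB

Incoherent sources sum as intensities:
L_total = 10·log₁₀(10^(87.9/10) + 10^(85.0/10) + 10^(86.6/10) + 10^(81.1/10)) = 91.81 dB SPL.
Excess over the loudest (87.9 dB): 91.81 − 87.9 = 3.9 dB.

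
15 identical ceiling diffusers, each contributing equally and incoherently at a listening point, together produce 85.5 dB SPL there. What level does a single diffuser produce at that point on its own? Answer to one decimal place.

15 equal incoherent sources add 10·log₁₀(15) = 11.76 dB over one source.
L_one = 85.5 − 11.76 = 73.7 dB SPL.

73.7 dB SPL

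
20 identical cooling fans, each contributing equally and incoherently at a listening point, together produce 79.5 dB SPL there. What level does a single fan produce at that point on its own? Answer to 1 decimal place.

66.5 dB SPL

20 equal incoherent sources add 10·log₁₀(20) = 13.01 dB over one source.
L_one = 79.5 − 13.01 = 66.5 dB SPL.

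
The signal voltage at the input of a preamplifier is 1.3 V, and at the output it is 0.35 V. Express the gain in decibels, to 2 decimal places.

-11.40 dB

Voltage is an amplitude quantity, so gain = 20·log₁₀(V_out/V_in).
20·log₁₀(0.35/1.3) = 20·log₁₀(0.2692) = -11.40 dB.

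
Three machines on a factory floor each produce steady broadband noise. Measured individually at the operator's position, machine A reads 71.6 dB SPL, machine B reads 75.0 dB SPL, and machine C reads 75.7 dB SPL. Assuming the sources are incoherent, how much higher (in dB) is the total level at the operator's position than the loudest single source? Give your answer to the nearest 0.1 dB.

3.5 dB

Uncorrelated sources add in intensity (power), not in dB.
L_total = 10·log₁₀(10^(71.6/10) + 10^(75.0/10) + 10^(75.7/10)) = 79.20 dB SPL.
Excess over the loudest (75.7 dB): 79.20 − 75.7 = 3.5 dB.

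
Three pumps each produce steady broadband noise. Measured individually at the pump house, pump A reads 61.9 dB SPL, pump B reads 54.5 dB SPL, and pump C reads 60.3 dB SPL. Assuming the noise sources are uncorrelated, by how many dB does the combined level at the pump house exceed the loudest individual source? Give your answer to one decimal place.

Uncorrelated sources add in intensity (power), not in dB.
L_total = 10·log₁₀(10^(61.9/10) + 10^(54.5/10) + 10^(60.3/10)) = 64.63 dB SPL.
Excess over the loudest (61.9 dB): 64.63 − 61.9 = 2.7 dB.

2.7 dB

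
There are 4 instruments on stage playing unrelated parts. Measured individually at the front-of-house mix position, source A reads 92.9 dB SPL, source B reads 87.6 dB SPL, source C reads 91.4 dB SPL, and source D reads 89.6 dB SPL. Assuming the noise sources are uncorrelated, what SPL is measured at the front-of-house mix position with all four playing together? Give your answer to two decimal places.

96.83 dB SPL

Uncorrelated sources add in intensity (power), not in dB.
L_total = 10·log₁₀(10^(92.9/10) + 10^(87.6/10) + 10^(91.4/10) + 10^(89.6/10)) = 10·log₁₀(4818000000) = 96.83 dB SPL.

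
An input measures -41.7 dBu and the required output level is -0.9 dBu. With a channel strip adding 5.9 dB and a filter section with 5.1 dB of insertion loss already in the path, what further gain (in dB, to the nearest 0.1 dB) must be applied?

40.0 dB

The required make-up gain is the shortfall in the dB sum.
G = -0.9 − (-41.7) − 5.9 + 5.1 = 40.0 dB.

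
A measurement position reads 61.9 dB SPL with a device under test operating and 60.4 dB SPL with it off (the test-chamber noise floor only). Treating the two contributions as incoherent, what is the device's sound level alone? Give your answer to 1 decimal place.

Subtract intensities: L_src = 10·log₁₀(10^(L_total/10) − 10^(L_bg/10)).
L_src = 10·log₁₀(10^(61.9/10) − 10^(60.4/10)) = 10·log₁₀(452300) = 56.6 dB SPL.

56.6 dB SPL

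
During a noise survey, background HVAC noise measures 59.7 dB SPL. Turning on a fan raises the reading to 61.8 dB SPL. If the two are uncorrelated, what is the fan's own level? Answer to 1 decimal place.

Remove the background by subtracting linear intensities:
L_src = 10·log₁₀(10^(61.8/10) − 10^(59.7/10)) = 10·log₁₀(580300) = 57.6 dB SPL.

57.6 dB SPL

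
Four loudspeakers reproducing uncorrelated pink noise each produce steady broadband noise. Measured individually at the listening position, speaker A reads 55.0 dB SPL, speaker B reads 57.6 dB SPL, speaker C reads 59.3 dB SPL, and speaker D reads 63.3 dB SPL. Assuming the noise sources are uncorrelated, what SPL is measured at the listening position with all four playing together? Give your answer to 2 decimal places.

Add the sources as powers (linear), then convert back to dB:
L_total = 10·log₁₀(10^(55.0/10) + 10^(57.6/10) + 10^(59.3/10) + 10^(63.3/10)) = 10·log₁₀(3881000) = 65.89 dB SPL.

65.89 dB SPL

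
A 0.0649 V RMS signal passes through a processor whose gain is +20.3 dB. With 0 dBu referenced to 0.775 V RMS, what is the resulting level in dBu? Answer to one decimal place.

-1.2 dBu

Input level: 20·log₁₀(0.0649/0.775) = -21.54 dBu.
Output: -21.54 + 20.3 = -1.2 dBu.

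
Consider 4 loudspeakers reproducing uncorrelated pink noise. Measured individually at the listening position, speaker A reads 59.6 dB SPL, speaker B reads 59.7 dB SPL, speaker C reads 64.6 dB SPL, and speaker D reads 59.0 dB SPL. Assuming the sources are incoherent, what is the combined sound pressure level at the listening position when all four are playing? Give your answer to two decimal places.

67.42 dB SPL

Incoherent sources sum as intensities:
L_total = 10·log₁₀(10^(59.6/10) + 10^(59.7/10) + 10^(64.6/10) + 10^(59.0/10)) = 10·log₁₀(5524000) = 67.42 dB SPL.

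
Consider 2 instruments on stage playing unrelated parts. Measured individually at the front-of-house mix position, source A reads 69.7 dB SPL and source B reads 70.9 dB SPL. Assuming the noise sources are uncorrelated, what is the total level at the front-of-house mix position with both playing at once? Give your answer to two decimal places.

Add the sources as powers (linear), then convert back to dB:
L_total = 10·log₁₀(10^(69.7/10) + 10^(70.9/10)) = 10·log₁₀(21640000) = 73.35 dB SPL.

73.35 dB SPL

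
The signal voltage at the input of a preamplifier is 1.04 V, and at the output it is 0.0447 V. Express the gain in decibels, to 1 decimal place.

Voltage ratio → dB uses the 20·log₁₀ form:
20·log₁₀(0.0447/1.04) = 20·log₁₀(0.04298) = -27.3 dB.

-27.3 dB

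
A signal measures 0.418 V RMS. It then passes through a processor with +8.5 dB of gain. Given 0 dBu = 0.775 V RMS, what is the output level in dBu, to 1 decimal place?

Input level: 20·log₁₀(0.418/0.775) = -5.36 dBu.
Output: -5.36 + 8.5 = +3.1 dBu.

+3.1 dBu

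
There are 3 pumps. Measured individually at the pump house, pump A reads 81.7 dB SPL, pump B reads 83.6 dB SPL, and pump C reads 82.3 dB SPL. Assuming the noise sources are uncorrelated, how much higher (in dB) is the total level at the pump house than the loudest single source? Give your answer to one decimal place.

3.8 dB

Add the sources as powers (linear), then convert back to dB:
L_total = 10·log₁₀(10^(81.7/10) + 10^(83.6/10) + 10^(82.3/10)) = 87.38 dB SPL.
Excess over the loudest (83.6 dB): 87.38 − 83.6 = 3.8 dB.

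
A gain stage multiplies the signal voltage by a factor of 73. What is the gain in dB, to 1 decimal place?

37.3 dB

Voltage is an amplitude quantity, so gain = 20·log₁₀(V_out/V_in).
20·log₁₀(73) = 37.3 dB.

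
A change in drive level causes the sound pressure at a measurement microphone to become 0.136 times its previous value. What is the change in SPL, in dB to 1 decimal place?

Sound pressure is an amplitude quantity: ΔL = 20·log₁₀(p₂/p₁).
20·log₁₀(0.136) = -17.3 dB.

-17.3 dB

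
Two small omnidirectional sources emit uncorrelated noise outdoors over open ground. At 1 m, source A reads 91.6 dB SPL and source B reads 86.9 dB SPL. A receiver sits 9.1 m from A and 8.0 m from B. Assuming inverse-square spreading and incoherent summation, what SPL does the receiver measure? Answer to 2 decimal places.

At the listener: L_A = 91.6 − 20·log₁₀(9.1) = 72.419 dB; L_B = 86.9 − 20·log₁₀(8.0) = 68.838 dB.
Combined: 10·log₁₀(10^(72.419/10)+10^(68.838/10)) = 74.00 dB SPL.

74.00 dB SPL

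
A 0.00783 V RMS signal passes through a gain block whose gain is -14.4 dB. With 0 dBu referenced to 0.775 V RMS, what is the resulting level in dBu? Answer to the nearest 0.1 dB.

-54.3 dBu

Input level: 20·log₁₀(0.00783/0.775) = -39.91 dBu.
Output: -39.91 − 14.4 = -54.3 dBu.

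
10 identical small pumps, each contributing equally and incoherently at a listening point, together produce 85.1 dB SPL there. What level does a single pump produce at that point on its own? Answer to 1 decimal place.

75.1 dB SPL

10 equal incoherent sources add 10·log₁₀(10) = 10.00 dB over one source.
L_one = 85.1 − 10.00 = 75.1 dB SPL.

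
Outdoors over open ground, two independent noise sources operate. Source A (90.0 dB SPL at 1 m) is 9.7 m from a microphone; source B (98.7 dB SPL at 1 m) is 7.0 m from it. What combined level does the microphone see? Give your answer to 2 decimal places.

82.09 dB SPL

At the listener: L_A = 90.0 − 20·log₁₀(9.7) = 70.265 dB; L_B = 98.7 − 20·log₁₀(7.0) = 81.798 dB.
Combined: 10·log₁₀(10^(70.265/10)+10^(81.798/10)) = 82.09 dB SPL.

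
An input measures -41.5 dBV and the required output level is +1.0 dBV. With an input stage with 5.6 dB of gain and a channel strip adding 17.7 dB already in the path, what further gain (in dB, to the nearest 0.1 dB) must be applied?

19.2 dB

The required make-up gain is the shortfall in the dB sum.
G = +1.0 − (-41.5) − 5.6 − 17.7 = 19.2 dB.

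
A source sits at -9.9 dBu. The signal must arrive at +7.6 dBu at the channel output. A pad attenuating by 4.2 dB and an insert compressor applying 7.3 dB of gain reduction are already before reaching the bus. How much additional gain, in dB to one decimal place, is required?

29.0 dB

The required make-up gain is the shortfall in the dB sum.
G = +7.6 − (-9.9) + 4.2 + 7.3 = 29.0 dB.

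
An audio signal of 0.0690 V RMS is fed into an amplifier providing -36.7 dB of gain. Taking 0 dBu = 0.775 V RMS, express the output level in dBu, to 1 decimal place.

-57.7 dBu

Input level: 20·log₁₀(0.0690/0.775) = -21.01 dBu.
Output: -21.01 − 36.7 = -57.7 dBu.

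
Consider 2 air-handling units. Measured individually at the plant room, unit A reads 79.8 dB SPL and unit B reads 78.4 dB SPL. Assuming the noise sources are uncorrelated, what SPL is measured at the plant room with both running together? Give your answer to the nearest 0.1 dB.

Add the sources as powers (linear), then convert back to dB:
L_total = 10·log₁₀(10^(79.8/10) + 10^(78.4/10)) = 10·log₁₀(164700000) = 82.2 dB SPL.

82.2 dB SPL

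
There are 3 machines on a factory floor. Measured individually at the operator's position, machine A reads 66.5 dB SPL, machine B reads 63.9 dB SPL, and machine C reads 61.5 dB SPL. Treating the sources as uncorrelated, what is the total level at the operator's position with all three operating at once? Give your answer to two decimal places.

Incoherent sources sum as intensities:
L_total = 10·log₁₀(10^(66.5/10) + 10^(63.9/10) + 10^(61.5/10)) = 10·log₁₀(8334000) = 69.21 dB SPL.

69.21 dB SPL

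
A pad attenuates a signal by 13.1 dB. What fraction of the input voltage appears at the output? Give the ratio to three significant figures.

Voltage ratio = 10^(dB/20).
10^(-13.1/20) = 10^(-0.6550) = 0.221.

0.221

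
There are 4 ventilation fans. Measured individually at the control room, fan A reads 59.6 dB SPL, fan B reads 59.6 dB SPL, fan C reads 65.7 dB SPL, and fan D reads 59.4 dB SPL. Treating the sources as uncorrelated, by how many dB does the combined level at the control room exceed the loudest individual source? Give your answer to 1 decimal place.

2.4 dB

Uncorrelated sources add in intensity (power), not in dB.
L_total = 10·log₁₀(10^(59.6/10) + 10^(59.6/10) + 10^(65.7/10) + 10^(59.4/10)) = 68.07 dB SPL.
Excess over the loudest (65.7 dB): 68.07 − 65.7 = 2.4 dB.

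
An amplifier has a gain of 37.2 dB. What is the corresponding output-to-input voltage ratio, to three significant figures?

72.4

Voltage ratio = 10^(dB/20).
10^(37.2/20) = 10^(1.860) = 72.4.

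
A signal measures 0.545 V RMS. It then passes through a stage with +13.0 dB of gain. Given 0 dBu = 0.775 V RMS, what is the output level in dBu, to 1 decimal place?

+9.9 dBu

Input level: 20·log₁₀(0.545/0.775) = -3.06 dBu.
Output: -3.06 + 13.0 = +9.9 dBu.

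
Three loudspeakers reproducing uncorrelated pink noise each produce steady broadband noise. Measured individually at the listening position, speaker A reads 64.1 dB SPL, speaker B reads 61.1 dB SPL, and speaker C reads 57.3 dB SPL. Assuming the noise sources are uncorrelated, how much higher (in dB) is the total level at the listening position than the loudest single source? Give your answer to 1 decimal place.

2.3 dB

Add the sources as powers (linear), then convert back to dB:
L_total = 10·log₁₀(10^(64.1/10) + 10^(61.1/10) + 10^(57.3/10)) = 66.43 dB SPL.
Excess over the loudest (64.1 dB): 66.43 − 64.1 = 2.3 dB.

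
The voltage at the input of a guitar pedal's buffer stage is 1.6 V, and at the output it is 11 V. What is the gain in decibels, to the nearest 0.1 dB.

Voltage ratio → dB uses the 20·log₁₀ form:
20·log₁₀(11/1.6) = 20·log₁₀(6.875) = 16.7 dB.

16.7 dB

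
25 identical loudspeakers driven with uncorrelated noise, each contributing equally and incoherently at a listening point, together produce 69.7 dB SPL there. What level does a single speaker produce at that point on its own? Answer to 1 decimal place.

55.7 dB SPL

25 equal incoherent sources add 10·log₁₀(25) = 13.98 dB over one source.
L_one = 69.7 − 13.98 = 55.7 dB SPL.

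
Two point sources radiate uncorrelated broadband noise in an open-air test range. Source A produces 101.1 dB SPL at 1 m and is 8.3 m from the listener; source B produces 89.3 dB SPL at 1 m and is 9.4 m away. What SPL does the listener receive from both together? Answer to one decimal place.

82.9 dB SPL

At the listener: L_A = 101.1 − 20·log₁₀(8.3) = 82.72 dB; L_B = 89.3 − 20·log₁₀(9.4) = 69.84 dB.
Combined: 10·log₁₀(10^(82.72/10)+10^(69.84/10)) = 82.9 dB SPL.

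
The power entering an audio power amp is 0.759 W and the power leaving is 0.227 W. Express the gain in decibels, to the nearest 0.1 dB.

-5.2 dB

For a power ratio, dB = 10·log₁₀(P₂/P₁).
10·log₁₀(0.227/0.759) = 10·log₁₀(0.2991) = -5.2 dB.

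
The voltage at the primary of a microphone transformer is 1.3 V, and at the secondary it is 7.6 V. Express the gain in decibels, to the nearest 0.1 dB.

15.3 dB

For a voltage ratio, dB = 20·log₁₀(V₂/V₁).
20·log₁₀(7.6/1.3) = 20·log₁₀(5.846) = 15.3 dB.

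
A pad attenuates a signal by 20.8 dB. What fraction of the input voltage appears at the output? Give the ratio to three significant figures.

0.0912

Voltage ratio = 10^(dB/20).
10^(-20.8/20) = 10^(-1.040) = 0.0912.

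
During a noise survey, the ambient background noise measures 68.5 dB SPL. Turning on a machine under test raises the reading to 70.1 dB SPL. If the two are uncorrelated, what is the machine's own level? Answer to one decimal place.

65.0 dB SPL

Remove the background by subtracting linear intensities:
L_src = 10·log₁₀(10^(70.1/10) − 10^(68.5/10)) = 10·log₁₀(3153000) = 65.0 dB SPL.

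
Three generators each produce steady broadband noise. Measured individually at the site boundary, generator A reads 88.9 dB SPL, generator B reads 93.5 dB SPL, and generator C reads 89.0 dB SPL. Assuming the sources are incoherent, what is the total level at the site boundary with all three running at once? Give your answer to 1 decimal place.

95.8 dB SPL

Add the sources as powers (linear), then convert back to dB:
L_total = 10·log₁₀(10^(88.9/10) + 10^(93.5/10) + 10^(89.0/10)) = 10·log₁₀(3809000000) = 95.8 dB SPL.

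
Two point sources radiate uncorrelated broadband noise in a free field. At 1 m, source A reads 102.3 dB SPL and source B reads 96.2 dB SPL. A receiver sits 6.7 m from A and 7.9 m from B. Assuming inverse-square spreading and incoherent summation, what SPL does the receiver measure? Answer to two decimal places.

At the listener: L_A = 102.3 − 20·log₁₀(6.7) = 85.779 dB; L_B = 96.2 − 20·log₁₀(7.9) = 78.247 dB.
Combined: 10·log₁₀(10^(85.779/10)+10^(78.247/10)) = 86.48 dB SPL.

86.48 dB SPL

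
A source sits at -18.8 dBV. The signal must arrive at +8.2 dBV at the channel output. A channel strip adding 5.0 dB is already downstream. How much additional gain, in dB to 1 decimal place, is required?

The required make-up gain is the shortfall in the dB sum.
G = +8.2 − (-18.8) − 5.0 = 22.0 dB.

22.0 dB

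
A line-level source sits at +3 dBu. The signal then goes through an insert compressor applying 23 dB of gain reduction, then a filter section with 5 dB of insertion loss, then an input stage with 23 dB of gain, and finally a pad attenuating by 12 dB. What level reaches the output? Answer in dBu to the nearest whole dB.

-14 dBu

Cascaded gains and losses add directly in dB.
+3 − 23 − 5 + 23 − 12 = -14 dBu.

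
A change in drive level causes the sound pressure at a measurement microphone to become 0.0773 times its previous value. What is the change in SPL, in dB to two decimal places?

-22.24 dB

SPL change from a pressure ratio uses the 20·log₁₀ form:
20·log₁₀(0.0773) = -22.24 dB.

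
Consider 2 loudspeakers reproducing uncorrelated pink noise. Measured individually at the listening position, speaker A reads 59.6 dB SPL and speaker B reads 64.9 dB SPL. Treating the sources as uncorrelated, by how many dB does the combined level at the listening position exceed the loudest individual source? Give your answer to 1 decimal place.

1.1 dB

Incoherent sources sum as intensities:
L_total = 10·log₁₀(10^(59.6/10) + 10^(64.9/10)) = 66.02 dB SPL.
Excess over the loudest (64.9 dB): 66.02 − 64.9 = 1.1 dB.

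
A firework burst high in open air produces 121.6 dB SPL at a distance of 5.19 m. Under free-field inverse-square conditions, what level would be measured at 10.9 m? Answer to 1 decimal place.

For a point source in a free field, ΔL = −20·log₁₀(d₂/d₁).
ΔL = −20·log₁₀(10.9/5.19) = -6.45 dB, so L₂ = 121.6 + (-6.45) = 115.2 dB SPL.

115.2 dB SPL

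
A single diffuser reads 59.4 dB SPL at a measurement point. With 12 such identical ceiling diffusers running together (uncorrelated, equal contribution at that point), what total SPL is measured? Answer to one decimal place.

12 equal incoherent sources raise the level by 10·log₁₀(12) = 10.79 dB.
L_total = 59.4 + 10.79 = 70.2 dB SPL.

70.2 dB SPL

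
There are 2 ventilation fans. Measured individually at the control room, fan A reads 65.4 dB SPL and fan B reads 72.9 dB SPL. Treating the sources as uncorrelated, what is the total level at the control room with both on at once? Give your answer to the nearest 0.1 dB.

Incoherent sources sum as intensities:
L_total = 10·log₁₀(10^(65.4/10) + 10^(72.9/10)) = 10·log₁₀(22970000) = 73.6 dB SPL.

73.6 dB SPL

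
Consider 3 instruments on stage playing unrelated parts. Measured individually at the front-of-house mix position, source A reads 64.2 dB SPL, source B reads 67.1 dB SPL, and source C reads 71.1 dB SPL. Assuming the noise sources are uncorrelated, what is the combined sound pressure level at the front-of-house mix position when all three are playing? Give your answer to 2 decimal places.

73.15 dB SPL

Uncorrelated sources add in intensity (power), not in dB.
L_total = 10·log₁₀(10^(64.2/10) + 10^(67.1/10) + 10^(71.1/10)) = 10·log₁₀(20640000) = 73.15 dB SPL.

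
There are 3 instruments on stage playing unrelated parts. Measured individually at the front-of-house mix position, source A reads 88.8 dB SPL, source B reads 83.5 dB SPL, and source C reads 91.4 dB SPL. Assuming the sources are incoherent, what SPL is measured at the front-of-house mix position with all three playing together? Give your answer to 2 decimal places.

93.73 dB SPL

Add the sources as powers (linear), then convert back to dB:
L_total = 10·log₁₀(10^(88.8/10) + 10^(83.5/10) + 10^(91.4/10)) = 10·log₁₀(2363000000) = 93.73 dB SPL.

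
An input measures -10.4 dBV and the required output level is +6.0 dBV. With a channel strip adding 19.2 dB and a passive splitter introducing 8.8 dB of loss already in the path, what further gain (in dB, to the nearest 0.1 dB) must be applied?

The required make-up gain is the shortfall in the dB sum.
G = +6.0 − (-10.4) − 19.2 + 8.8 = 6.0 dB.

6.0 dB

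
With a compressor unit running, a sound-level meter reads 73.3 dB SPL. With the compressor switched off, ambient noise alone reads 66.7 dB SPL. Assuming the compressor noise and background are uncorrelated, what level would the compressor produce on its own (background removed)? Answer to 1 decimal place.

Remove the background by subtracting linear intensities:
L_src = 10·log₁₀(10^(73.3/10) − 10^(66.7/10)) = 10·log₁₀(16700000) = 72.2 dB SPL.

72.2 dB SPL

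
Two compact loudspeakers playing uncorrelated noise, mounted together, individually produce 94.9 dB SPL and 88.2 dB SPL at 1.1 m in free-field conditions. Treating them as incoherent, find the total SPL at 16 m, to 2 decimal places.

Combined at 1.1 m: 10·log₁₀(10^(94.9/10)+10^(88.2/10)) = 95.741 dB SPL.
Then apply −20·log₁₀(16/1.1) = -23.255 dB → 72.49 dB SPL.

72.49 dB SPL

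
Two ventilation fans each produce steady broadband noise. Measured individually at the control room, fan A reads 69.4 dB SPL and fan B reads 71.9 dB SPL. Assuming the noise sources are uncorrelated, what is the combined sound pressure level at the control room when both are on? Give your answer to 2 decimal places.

73.84 dB SPL

Incoherent sources sum as intensities:
L_total = 10·log₁₀(10^(69.4/10) + 10^(71.9/10)) = 10·log₁₀(24200000) = 73.84 dB SPL.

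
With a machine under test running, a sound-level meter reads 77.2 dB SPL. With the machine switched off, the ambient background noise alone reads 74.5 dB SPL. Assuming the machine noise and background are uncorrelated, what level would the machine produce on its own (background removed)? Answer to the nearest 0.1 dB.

Remove the background by subtracting linear intensities:
L_src = 10·log₁₀(10^(77.2/10) − 10^(74.5/10)) = 10·log₁₀(24300000) = 73.9 dB SPL.

73.9 dB SPL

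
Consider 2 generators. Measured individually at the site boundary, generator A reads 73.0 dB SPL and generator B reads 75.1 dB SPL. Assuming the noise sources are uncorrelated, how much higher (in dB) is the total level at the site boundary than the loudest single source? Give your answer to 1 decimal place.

Incoherent sources sum as intensities:
L_total = 10·log₁₀(10^(73.0/10) + 10^(75.1/10)) = 77.19 dB SPL.
Excess over the loudest (75.1 dB): 77.19 − 75.1 = 2.1 dB.

2.1 dB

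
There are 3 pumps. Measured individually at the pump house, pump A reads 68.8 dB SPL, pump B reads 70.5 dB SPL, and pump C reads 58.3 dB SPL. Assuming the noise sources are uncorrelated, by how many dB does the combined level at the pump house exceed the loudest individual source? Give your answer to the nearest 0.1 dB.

Add the sources as powers (linear), then convert back to dB:
L_total = 10·log₁₀(10^(68.8/10) + 10^(70.5/10) + 10^(58.3/10)) = 72.90 dB SPL.
Excess over the loudest (70.5 dB): 72.90 − 70.5 = 2.4 dB.

2.4 dB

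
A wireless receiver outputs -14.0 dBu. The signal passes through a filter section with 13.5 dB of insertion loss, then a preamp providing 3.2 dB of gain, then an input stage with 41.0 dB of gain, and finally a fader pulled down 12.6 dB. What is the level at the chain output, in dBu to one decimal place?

+4.1 dBu

In dB, series stages simply add:
-14.0 − 13.5 + 3.2 + 41.0 − 12.6 = +4.1 dBu.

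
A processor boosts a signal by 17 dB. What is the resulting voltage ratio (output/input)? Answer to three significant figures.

7.08

Voltage ratio = 10^(dB/20).
10^(17/20) = 10^(0.8500) = 7.08.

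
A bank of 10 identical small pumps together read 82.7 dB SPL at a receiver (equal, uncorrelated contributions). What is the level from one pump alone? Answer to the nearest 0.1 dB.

72.7 dB SPL

10 equal incoherent sources add 10·log₁₀(10) = 10.00 dB over one source.
L_one = 82.7 − 10.00 = 72.7 dB SPL.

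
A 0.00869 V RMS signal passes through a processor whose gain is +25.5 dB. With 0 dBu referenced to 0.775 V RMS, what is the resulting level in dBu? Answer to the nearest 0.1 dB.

Input level: 20·log₁₀(0.00869/0.775) = -39.01 dBu.
Output: -39.01 + 25.5 = -13.5 dBu.

-13.5 dBu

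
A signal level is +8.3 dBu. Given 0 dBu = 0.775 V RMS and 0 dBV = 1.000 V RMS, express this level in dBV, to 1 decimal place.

+6.1 dBV

The offset between the scales is 20·log₁₀(0.775/1.000) = −2.214 dB.
So dBV = +8.3 − 2.214 = +6.1 dBV.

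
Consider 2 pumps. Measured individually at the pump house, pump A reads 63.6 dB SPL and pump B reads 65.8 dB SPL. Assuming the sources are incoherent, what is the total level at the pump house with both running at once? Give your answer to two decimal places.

Incoherent sources sum as intensities:
L_total = 10·log₁₀(10^(63.6/10) + 10^(65.8/10)) = 10·log₁₀(6093000) = 67.85 dB SPL.

67.85 dB SPL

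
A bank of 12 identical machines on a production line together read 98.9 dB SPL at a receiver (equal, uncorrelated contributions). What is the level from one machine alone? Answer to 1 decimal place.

12 equal incoherent sources add 10·log₁₀(12) = 10.79 dB over one source.
L_one = 98.9 − 10.79 = 88.1 dB SPL.

88.1 dB SPL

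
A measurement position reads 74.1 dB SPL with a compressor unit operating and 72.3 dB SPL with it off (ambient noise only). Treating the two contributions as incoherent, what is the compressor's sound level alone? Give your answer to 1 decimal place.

69.4 dB SPL

Remove the background by subtracting linear intensities:
L_src = 10·log₁₀(10^(74.1/10) − 10^(72.3/10)) = 10·log₁₀(8722000) = 69.4 dB SPL.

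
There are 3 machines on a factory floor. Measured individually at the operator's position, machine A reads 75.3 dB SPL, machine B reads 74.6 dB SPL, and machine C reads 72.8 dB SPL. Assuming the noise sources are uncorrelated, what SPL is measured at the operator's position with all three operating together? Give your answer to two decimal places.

79.13 dB SPL

Add the sources as powers (linear), then convert back to dB:
L_total = 10·log₁₀(10^(75.3/10) + 10^(74.6/10) + 10^(72.8/10)) = 10·log₁₀(81780000) = 79.13 dB SPL.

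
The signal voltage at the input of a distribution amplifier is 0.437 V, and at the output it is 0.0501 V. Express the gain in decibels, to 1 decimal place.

For a voltage ratio, dB = 20·log₁₀(V₂/V₁).
20·log₁₀(0.0501/0.437) = 20·log₁₀(0.1146) = -18.8 dB.

-18.8 dB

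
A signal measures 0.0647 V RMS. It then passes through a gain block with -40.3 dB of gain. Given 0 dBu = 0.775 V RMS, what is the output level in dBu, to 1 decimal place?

-61.9 dBu

Input level: 20·log₁₀(0.0647/0.775) = -21.57 dBu.
Output: -21.57 − 40.3 = -61.9 dBu.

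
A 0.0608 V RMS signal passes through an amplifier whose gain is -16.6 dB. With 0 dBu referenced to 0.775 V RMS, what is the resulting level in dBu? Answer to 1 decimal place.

Input level: 20·log₁₀(0.0608/0.775) = -22.11 dBu.
Output: -22.11 − 16.6 = -38.7 dBu.

-38.7 dBu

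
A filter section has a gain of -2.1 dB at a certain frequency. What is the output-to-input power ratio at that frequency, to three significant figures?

Power ratio = 10^(dB/10).
10^(-2.1/10) = 10^(-0.2100) = 0.617.

0.617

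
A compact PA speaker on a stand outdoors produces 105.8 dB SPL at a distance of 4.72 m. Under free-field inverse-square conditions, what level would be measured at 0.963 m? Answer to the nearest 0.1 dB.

Free-field point source: level drops by 20·log₁₀ of the distance ratio.
ΔL = −20·log₁₀(0.963/4.72) = 13.81 dB, so L₂ = 105.8 + (13.81) = 119.6 dB SPL.

119.6 dB SPL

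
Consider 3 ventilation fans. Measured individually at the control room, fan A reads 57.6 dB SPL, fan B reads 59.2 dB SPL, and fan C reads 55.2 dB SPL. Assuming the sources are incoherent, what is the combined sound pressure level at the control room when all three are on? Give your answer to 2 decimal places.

Incoherent sources sum as intensities:
L_total = 10·log₁₀(10^(57.6/10) + 10^(59.2/10) + 10^(55.2/10)) = 10·log₁₀(1738000) = 62.40 dB SPL.

62.40 dB SPL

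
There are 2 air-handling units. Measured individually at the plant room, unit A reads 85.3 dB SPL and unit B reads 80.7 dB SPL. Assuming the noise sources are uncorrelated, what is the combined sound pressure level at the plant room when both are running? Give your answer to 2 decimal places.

Uncorrelated sources add in intensity (power), not in dB.
L_total = 10·log₁₀(10^(85.3/10) + 10^(80.7/10)) = 10·log₁₀(456300000) = 86.59 dB SPL.

86.59 dB SPL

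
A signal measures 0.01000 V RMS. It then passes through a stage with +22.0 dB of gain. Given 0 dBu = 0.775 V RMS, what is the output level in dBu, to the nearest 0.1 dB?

-15.8 dBu

Input level: 20·log₁₀(0.01000/0.775) = -37.79 dBu.
Output: -37.79 + 22.0 = -15.8 dBu.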